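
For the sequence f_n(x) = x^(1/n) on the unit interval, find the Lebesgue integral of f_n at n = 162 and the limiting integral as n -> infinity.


At n = 162: f_162(x) = x^(1/162).
Step 1: integral(x^(1/162), 0, 1) = [x^(1/162+1) / (1/162+1)] from 0 to 1
     = 1 / (1/162 + 1) = 1 / ((162+1)/162) = 162/(162+1)
     = 162/163 = 0.993865
Step 2: As n -> infinity, f_n(x) = x^(1/n) -> 1 for x in (0,1], and f_n is increasing in n.
By MCT, lim_n integral(f_n) = integral(lim_n f_n) = integral(1, 0, 1) = 1.
Step 3: Verify convergence: 162/163 = 0.993865 -> 1


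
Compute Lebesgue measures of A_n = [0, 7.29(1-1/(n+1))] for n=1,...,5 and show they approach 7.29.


By continuity of measure from below: if A_n increases to A, then m(A_n) -> m(A).
Here A = [0, 7.29], so m(A) = 7.29
Step 1: a_1 = 7.29*(1 - 1/2) = 3.645, m(A_1) = 3.645
Step 2: a_2 = 7.29*(1 - 1/3) = 4.86, m(A_2) = 4.86
Step 3: a_3 = 7.29*(1 - 1/4) = 5.4675, m(A_3) = 5.4675
Step 4: a_4 = 7.29*(1 - 1/5) = 5.832, m(A_4) = 5.832
Step 5: a_5 = 7.29*(1 - 1/6) = 6.075, m(A_5) = 6.075
Limit: m(A_n) -> m([0,7.29]) = 7.29


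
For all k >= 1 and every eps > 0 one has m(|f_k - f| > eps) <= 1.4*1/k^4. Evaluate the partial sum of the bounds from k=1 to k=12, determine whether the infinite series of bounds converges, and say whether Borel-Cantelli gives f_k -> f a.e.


Step 1: List the terms 1.4*1/k^4 for k = 1 to 12:
  k=1: 1.4
  k=2: 0.0875
  k=3: 0.017284
  k=4: 0.005469
  k=5: 0.00224
  k=6: 0.00108
  k=7: 5.830904e-04
  k=8: 3.417969e-04
  k=9: 2.133821e-04
  k=10: 1.400000e-04
  k=11: 9.562188e-05
  k=12: 6.751543e-05
Step 2: Partial sum = 1.4 + 0.0875 + 0.017284 + 0.005469 + 0.00224 + 0.00108 + 5.830904e-04 + 3.417969e-04 + 2.133821e-04 + 1.400000e-04 + 9.562188e-05 + 6.751543e-05
     = 1.515014
Step 3: The full series sum_(k>=1) 1.4*1/k^4 converges (p-series with p = 4 > 1; a constant multiple of a convergent series converges).
Step 4: Fix eps > 0. Since sum_k m(|f_k - f| > eps) < infinity, the Borel-Cantelli lemma gives
        m(limsup_k {|f_k - f| > eps}) = 0, i.e. for a.e. x, |f_k(x) - f(x)| <= eps for all large k.
        Applying this with eps = 1/j for j = 1, 2, ... and intersecting the countably many full-measure sets,
        for a.e. x we get limsup_k |f_k(x) - f(x)| <= 1/j for every j, hence f_k -> f almost everywhere.
Conclusion: series converges; Borel-Cantelli yields f_k -> f a.e.


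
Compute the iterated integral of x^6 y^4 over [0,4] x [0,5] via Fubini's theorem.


By Fubini's theorem, the double integral factors as a product of single integrals:
Step 1: integral_0^4 x^6 dx = [x^7/7] from 0 to 4
     = 4^7/7 = 2340.571429
Step 2: integral_0^5 y^4 dy = [y^5/5] from 0 to 5
     = 5^5/5 = 625
Step 3: Double integral = 2340.571429 * 625 = 1.462857e+06


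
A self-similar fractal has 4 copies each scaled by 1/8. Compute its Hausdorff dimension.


For a self-similar set with N copies scaled by 1/r:
dim_H = log(N)/log(r) = log(4)/log(8)
= 1.386294/2.079442
= 0.666667


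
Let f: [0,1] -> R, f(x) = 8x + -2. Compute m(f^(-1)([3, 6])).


f^(-1)([3, 6]) = {x : 3 <= 8x + -2 <= 6}
Solving: (3 - -2)/8 <= x <= (6 - -2)/8
= [0.625, 1]
Intersecting with [0,1]: [0.625, 1]
Measure = 1 - 0.625 = 0.375


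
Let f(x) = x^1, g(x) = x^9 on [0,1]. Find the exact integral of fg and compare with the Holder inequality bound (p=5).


Step 1: Exact integral of f*g = integral(x^10, 0, 1) = 1/11
     = 0.090909
Step 2: Holder bound with p=5, q=1.25:
  ||f||_p = (integral x^5 dx)^(1/5) = (1/6)^(1/5) = 0.698827
  ||g||_q = (integral x^11.25 dx)^(1/1.25) = (1/12.25)^(1/1.25) = 0.134738
Step 3: Holder bound = ||f||_p * ||g||_q = 0.698827 * 0.134738 = 0.094159
Verification: 0.090909 <= 0.094159 (Holder holds)


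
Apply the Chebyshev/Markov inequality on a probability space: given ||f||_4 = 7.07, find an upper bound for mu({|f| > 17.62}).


Chebyshev/Markov inequality: mu(|f| > eps) <= (||f||_p / eps)^p
Step 1: ||f||_4 / eps = 7.07 / 17.62 = 0.401249
Step 2: Raise to power p = 4:
  (0.401249)^4 = 0.025921
Step 3: Therefore mu(|f| > 17.62) <= 0.025921


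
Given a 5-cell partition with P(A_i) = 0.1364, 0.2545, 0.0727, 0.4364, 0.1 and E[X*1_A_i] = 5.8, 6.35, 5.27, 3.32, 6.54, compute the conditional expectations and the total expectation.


For each cell A_i: E[X|A_i] = E[X*1_A_i] / P(A_i)
Step 1: E[X|A_1] = 5.8 / 0.1364 = 42.521994
Step 2: E[X|A_2] = 6.35 / 0.2545 = 24.950884
Step 3: E[X|A_3] = 5.27 / 0.0727 = 72.489684
Step 4: E[X|A_4] = 3.32 / 0.4364 = 7.607699
Step 5: E[X|A_5] = 6.54 / 0.1 = 65.4
Verification: E[X] = sum E[X*1_A_i] = 5.8 + 6.35 + 5.27 + 3.32 + 6.54 = 27.28


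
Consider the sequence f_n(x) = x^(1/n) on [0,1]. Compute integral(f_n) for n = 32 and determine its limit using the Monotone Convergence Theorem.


At n = 32: f_32(x) = x^(1/32).
Step 1: integral(x^(1/32), 0, 1) = [x^(1/32+1) / (1/32+1)] from 0 to 1
     = 1 / (1/32 + 1) = 1 / ((32+1)/32) = 32/(32+1)
     = 32/33 = 0.969697
Step 2: As n -> infinity, f_n(x) = x^(1/n) -> 1 for x in (0,1], and f_n is increasing in n.
By MCT, lim_n integral(f_n) = integral(lim_n f_n) = integral(1, 0, 1) = 1.
Step 3: Verify convergence: 32/33 = 0.969697 -> 1


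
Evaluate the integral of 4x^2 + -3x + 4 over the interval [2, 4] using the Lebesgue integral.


The Lebesgue integral of a Riemann-integrable function agrees with the Riemann integral.
Antiderivative F(x) = (4/3)x^3 + (-3/2)x^2 + 4x
F(4) = (4/3)*4^3 + (-3/2)*4^2 + 4*4
     = (4/3)*64 + (-3/2)*16 + 4*4
     = 85.333333 + -24 + 16
     = 77.333333
F(2) = 12.666667
Integral = F(4) - F(2) = 77.333333 - 12.666667 = 64.666667


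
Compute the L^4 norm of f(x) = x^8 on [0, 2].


Step 1: ||f||_4 = (integral_0^2 |x^8|^4 dx)^(1/4)
     = (integral_0^2 x^32 dx)^(1/4)
Step 2: integral_0^2 x^32 dx = [x^33/(33)] from 0 to 2 = 2^33/33
     = 8589934592/33 = 2.603010e+08
Step 3: ||f||_4 = (2.603010e+08)^(1/4) = 127.019085


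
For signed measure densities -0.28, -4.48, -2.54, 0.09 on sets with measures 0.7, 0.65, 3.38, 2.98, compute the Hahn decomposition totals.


Step 1: Compute signed measure on each set:
  Set 1: -0.28 * 0.7 = -0.196
  Set 2: -4.48 * 0.65 = -2.912
  Set 3: -2.54 * 3.38 = -8.5852
  Set 4: 0.09 * 2.98 = 0.2682
Step 2: Total signed measure = (-0.196) + (-2.912) + (-8.5852) + (0.2682)
     = -11.425
Step 3: Positive part mu+(X) = sum of positive contributions = 0.2682
Step 4: Negative part mu-(X) = |sum of negative contributions| = 11.6932


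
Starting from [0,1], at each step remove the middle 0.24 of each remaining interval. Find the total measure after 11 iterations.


Step 1: At each step, fraction remaining = 1 - 0.24 = 0.76
Step 2: After 11 steps, measure = (0.76)^11
Result = 0.04886


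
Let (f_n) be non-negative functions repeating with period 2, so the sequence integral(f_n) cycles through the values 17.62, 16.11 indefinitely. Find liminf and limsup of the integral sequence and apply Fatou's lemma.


The sequence (integral(f_n)) is periodic with period 2, repeating the values 17.62, 16.11 indefinitely.
Step 1: For a periodic sequence, every tail (a_m, a_(m+1), ...) contains all 2 period values infinitely often.
Step 2: Hence inf of every tail = min of the period values = min(17.62, 16.11) = 16.11.
        liminf_n integral(f_n) = sup over m of (inf of tail from m) = 16.11.
Step 3: Similarly sup of every tail = max of the period values = 17.62.
        limsup_n integral(f_n) = 17.62.
Step 4: Fatou's lemma: integral(liminf_n f_n) <= liminf_n integral(f_n) = 16.11.
        So the integral of the pointwise liminf is at most 16.11.


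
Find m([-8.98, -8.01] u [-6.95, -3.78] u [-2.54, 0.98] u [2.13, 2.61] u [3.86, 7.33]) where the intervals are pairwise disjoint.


For pairwise disjoint intervals, m(union) = sum of lengths.
= (-8.01 - -8.98) + (-3.78 - -6.95) + (0.98 - -2.54) + (2.61 - 2.13) + (7.33 - 3.86)
= 0.97 + 3.17 + 3.52 + 0.48 + 3.47
= 11.61


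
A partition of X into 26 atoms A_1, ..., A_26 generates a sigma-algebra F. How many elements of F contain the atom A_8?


Each element of F is a union of some subset S of the 26 atoms.
The element contains A_8 iff A_8 is in S.
So we count subsets S of {A_1,...,A_26} with A_8 in S: choose freely among the other 25 atoms.
Count = 2^(26-1) = 2^25 = 33554432.


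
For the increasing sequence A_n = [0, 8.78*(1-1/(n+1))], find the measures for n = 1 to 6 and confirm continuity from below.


By continuity of measure from below: if A_n increases to A, then m(A_n) -> m(A).
Here A = [0, 8.78], so m(A) = 8.78
Step 1: a_1 = 8.78*(1 - 1/2) = 4.39, m(A_1) = 4.39
Step 2: a_2 = 8.78*(1 - 1/3) = 5.8533, m(A_2) = 5.8533
Step 3: a_3 = 8.78*(1 - 1/4) = 6.585, m(A_3) = 6.585
Step 4: a_4 = 8.78*(1 - 1/5) = 7.024, m(A_4) = 7.024
Step 5: a_5 = 8.78*(1 - 1/6) = 7.3167, m(A_5) = 7.3167
Step 6: a_6 = 8.78*(1 - 1/7) = 7.5257, m(A_6) = 7.5257
Limit: m(A_n) -> m([0,8.78]) = 8.78


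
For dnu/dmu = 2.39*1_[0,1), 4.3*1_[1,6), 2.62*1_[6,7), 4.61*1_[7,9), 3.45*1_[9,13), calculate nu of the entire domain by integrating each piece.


Integrate each piece of the Radon-Nikodym derivative:
Step 1: integral_0^1 2.39 dx = 2.39*(1-0) = 2.39*1 = 2.39
Step 2: integral_1^6 4.3 dx = 4.3*(6-1) = 4.3*5 = 21.5
Step 3: integral_6^7 2.62 dx = 2.62*(7-6) = 2.62*1 = 2.62
Step 4: integral_7^9 4.61 dx = 4.61*(9-7) = 4.61*2 = 9.22
Step 5: integral_9^13 3.45 dx = 3.45*(13-9) = 3.45*4 = 13.8
Total: 2.39 + 21.5 + 2.62 + 9.22 + 13.8 = 49.53


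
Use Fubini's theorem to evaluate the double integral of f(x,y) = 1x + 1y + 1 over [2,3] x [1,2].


By Fubini, integrate in x first, then y.
Step 1: Fix y, integrate over x in [2,3]:
  integral(1x + 1y + 1, x=2..3)
  = 1*(3^2 - 2^2)/2 + (1y + 1)*(3 - 2)
  = 2.5 + (1y + 1)*1
  = 2.5 + 1y + 1
  = 3.5 + 1y
Step 2: Integrate over y in [1,2]:
  integral(3.5 + 1y, y=1..2)
  = 3.5*1 + 1*(2^2 - 1^2)/2
  = 3.5 + 1.5
  = 5


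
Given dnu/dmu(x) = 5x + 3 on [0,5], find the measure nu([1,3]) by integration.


nu(A) = integral_A (dnu/dmu) dmu = integral_1^3 (5x + 3) dx
Step 1: Antiderivative F(x) = (5/2)x^2 + 3x
Step 2: F(3) = (5/2)*3^2 + 3*3 = 22.5 + 9 = 31.5
Step 3: F(1) = (5/2)*1^2 + 3*1 = 2.5 + 3 = 5.5
Step 4: nu([1,3]) = F(3) - F(1) = 31.5 - 5.5 = 26


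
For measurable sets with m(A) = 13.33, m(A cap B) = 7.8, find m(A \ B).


m(A \ B) = m(A) - m(A n B)
= 13.33 - 7.8
= 5.53


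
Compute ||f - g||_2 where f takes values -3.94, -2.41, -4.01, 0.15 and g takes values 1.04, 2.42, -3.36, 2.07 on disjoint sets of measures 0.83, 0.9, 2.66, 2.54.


Step 1: Compute differences f_i - g_i:
  -3.94 - 1.04 = -4.98
  -2.41 - 2.42 = -4.83
  -4.01 - -3.36 = -0.65
  0.15 - 2.07 = -1.92
Step 2: Compute |diff|^2 * measure for each set:
  |-4.98|^2 * 0.83 = 24.8004 * 0.83 = 20.584332
  |-4.83|^2 * 0.9 = 23.3289 * 0.9 = 20.99601
  |-0.65|^2 * 2.66 = 0.4225 * 2.66 = 1.12385
  |-1.92|^2 * 2.54 = 3.6864 * 2.54 = 9.363456
Step 3: Sum = 52.067648
Step 4: ||f-g||_2 = (52.067648)^(1/2) = 7.215792


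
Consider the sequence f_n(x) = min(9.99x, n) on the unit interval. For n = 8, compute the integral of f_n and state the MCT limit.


f(x) = 9.99x on [0,1]; f_n(x) = min(9.99x, n). At n = 8:
Step 1: f(x) reaches 8 at x = 8/9.99 = 0.800801
Step 2: integral(f_8) = integral(9.99x, 0, 0.800801) + integral(8, 0.800801, 1)
       = 9.99*0.800801^2/2 + 8*(1 - 0.800801)
       = 3.203203 + 1.593594
       = 4.796797
Step 3: As n -> infinity, f_n increases to f, so by MCT integral(f_n) -> integral(f) = 9.99/2 = 4.995.
Convergence: integral(f_8) = 4.796797 -> 4.995 as n -> infinity


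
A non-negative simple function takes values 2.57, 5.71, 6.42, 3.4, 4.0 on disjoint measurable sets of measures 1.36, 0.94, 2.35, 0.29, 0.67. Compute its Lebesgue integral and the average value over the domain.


Step 1: Integral = sum(value_i * measure_i)
= 2.57*1.36 + 5.71*0.94 + 6.42*2.35 + 3.4*0.29 + 4.0*0.67
= 3.4952 + 5.3674 + 15.087 + 0.986 + 2.68
= 27.6156
Step 2: Total measure of domain = 1.36 + 0.94 + 2.35 + 0.29 + 0.67 = 5.61
Step 3: Average value = 27.6156 / 5.61 = 4.922567


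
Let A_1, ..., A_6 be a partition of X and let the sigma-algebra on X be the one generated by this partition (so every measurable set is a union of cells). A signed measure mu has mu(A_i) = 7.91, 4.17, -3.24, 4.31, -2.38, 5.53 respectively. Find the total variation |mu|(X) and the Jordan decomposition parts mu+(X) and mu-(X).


Step 1: Every measurable set is a union of atoms (the cells / points), so a Hahn decomposition is
  obtained by grouping atoms by sign: P = union of atoms with mu > 0, N = union of the remaining atoms.
  Atoms in P (indices): 1, 2, 4, 6;  atoms in N (indices): 3, 5
  Positive values: 7.91, 4.17, 4.31, 5.53
  Negative values: -3.24, -2.38
Step 2: mu+(X) = mu(P) = sum of positive atom values = 21.92
Step 3: mu-(X) = -mu(N) = sum of |negative atom values| = 5.62
Step 4: |mu|(X) = mu+(X) + mu-(X) = 21.92 + 5.62 = 27.54


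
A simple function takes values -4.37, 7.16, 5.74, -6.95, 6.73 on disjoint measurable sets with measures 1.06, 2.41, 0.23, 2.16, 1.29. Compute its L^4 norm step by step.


Step 1: Compute |f_i|^4 for each value:
  |-4.37|^4 = 364.69159
  |7.16|^4 = 2628.161743
  |5.74|^4 = 1085.544346
  |-6.95|^4 = 2333.131506
  |6.73|^4 = 2051.44679
Step 2: Multiply by measures and sum:
  364.69159 * 1.06 = 386.573085
  2628.161743 * 2.41 = 6333.869801
  1085.544346 * 0.23 = 249.6752
  2333.131506 * 2.16 = 5039.564054
  2051.44679 * 1.29 = 2646.36636
Sum = 386.573085 + 6333.869801 + 249.6752 + 5039.564054 + 2646.36636 = 14656.048499
Step 3: Take the p-th root:
||f||_4 = (14656.048499)^(1/4) = 11.002825


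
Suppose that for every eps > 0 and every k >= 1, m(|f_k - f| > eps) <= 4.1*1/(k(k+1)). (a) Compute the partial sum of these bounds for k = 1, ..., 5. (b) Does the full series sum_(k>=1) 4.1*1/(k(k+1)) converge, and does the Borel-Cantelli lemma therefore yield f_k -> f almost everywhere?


Step 1: List the terms 4.1*1/(k(k+1)) for k = 1 to 5:
  k=1: 2.05
  k=2: 0.683333
  k=3: 0.341667
  k=4: 0.205
  k=5: 0.136667
Step 2: Partial sum = 2.05 + 0.683333 + 0.341667 + 0.205 + 0.136667
     = 3.416667
Step 3: The full series sum_(k>=1) 4.1*1/(k(k+1)) converges (telescoping series sum 1/(k(k+1)) = 1; a constant multiple of a convergent series converges).
Step 4: Fix eps > 0. Since sum_k m(|f_k - f| > eps) < infinity, the Borel-Cantelli lemma gives
        m(limsup_k {|f_k - f| > eps}) = 0, i.e. for a.e. x, |f_k(x) - f(x)| <= eps for all large k.
        Applying this with eps = 1/j for j = 1, 2, ... and intersecting the countably many full-measure sets,
        for a.e. x we get limsup_k |f_k(x) - f(x)| <= 1/j for every j, hence f_k -> f almost everywhere.
Conclusion: series converges; Borel-Cantelli yields f_k -> f a.e.


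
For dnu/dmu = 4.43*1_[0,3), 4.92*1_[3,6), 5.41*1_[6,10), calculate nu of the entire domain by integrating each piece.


Integrate each piece of the Radon-Nikodym derivative:
Step 1: integral_0^3 4.43 dx = 4.43*(3-0) = 4.43*3 = 13.29
Step 2: integral_3^6 4.92 dx = 4.92*(6-3) = 4.92*3 = 14.76
Step 3: integral_6^10 5.41 dx = 5.41*(10-6) = 5.41*4 = 21.64
Total: 13.29 + 14.76 + 21.64 = 49.69


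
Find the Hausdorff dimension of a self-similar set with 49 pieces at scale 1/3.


For a self-similar set with N copies scaled by 1/r:
dim_H = log(N)/log(r) = log(49)/log(3)
= 3.89182/1.098612
= 3.542487


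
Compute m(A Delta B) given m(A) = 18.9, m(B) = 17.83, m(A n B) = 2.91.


m(A Delta B) = m(A) + m(B) - 2*m(A n B)
= 18.9 + 17.83 - 2*2.91
= 18.9 + 17.83 - 5.82
= 30.91


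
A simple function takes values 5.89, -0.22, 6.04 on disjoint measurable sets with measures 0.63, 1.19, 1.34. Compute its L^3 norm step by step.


Step 1: Compute |f_i|^3 for each value:
  |5.89|^3 = 204.336469
  |-0.22|^3 = 0.010648
  |6.04|^3 = 220.348864
Step 2: Multiply by measures and sum:
  204.336469 * 0.63 = 128.731975
  0.010648 * 1.19 = 0.012671
  220.348864 * 1.34 = 295.267478
Sum = 128.731975 + 0.012671 + 295.267478 = 424.012124
Step 3: Take the p-th root:
||f||_3 = (424.012124)^(1/3) = 7.512643


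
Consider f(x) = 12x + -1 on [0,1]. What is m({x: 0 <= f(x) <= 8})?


f^(-1)([0, 8]) = {x : 0 <= 12x + -1 <= 8}
Solving: (0 - -1)/12 <= x <= (8 - -1)/12
= [0.083333, 0.75]
Intersecting with [0,1]: [0.083333, 0.75]
Measure = 0.75 - 0.083333 = 0.666667


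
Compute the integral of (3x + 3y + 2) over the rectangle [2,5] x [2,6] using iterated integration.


By Fubini, integrate in x first, then y.
Step 1: Fix y, integrate over x in [2,5]:
  integral(3x + 3y + 2, x=2..5)
  = 3*(5^2 - 2^2)/2 + (3y + 2)*(5 - 2)
  = 31.5 + (3y + 2)*3
  = 31.5 + 9y + 6
  = 37.5 + 9y
Step 2: Integrate over y in [2,6]:
  integral(37.5 + 9y, y=2..6)
  = 37.5*4 + 9*(6^2 - 2^2)/2
  = 150 + 144
  = 294


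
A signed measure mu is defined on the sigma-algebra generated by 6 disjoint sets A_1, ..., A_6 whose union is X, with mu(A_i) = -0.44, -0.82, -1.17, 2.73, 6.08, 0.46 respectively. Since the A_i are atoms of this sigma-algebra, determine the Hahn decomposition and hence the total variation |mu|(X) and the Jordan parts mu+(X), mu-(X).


Step 1: Every measurable set is a union of atoms (the cells / points), so a Hahn decomposition is
  obtained by grouping atoms by sign: P = union of atoms with mu > 0, N = union of the remaining atoms.
  Atoms in P (indices): 4, 5, 6;  atoms in N (indices): 1, 2, 3
  Positive values: 2.73, 6.08, 0.46
  Negative values: -0.44, -0.82, -1.17
Step 2: mu+(X) = mu(P) = sum of positive atom values = 9.27
Step 3: mu-(X) = -mu(N) = sum of |negative atom values| = 2.43
Step 4: |mu|(X) = mu+(X) + mu-(X) = 9.27 + 2.43 = 11.7


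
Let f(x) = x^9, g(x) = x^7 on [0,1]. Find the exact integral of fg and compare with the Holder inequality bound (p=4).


Step 1: Exact integral of f*g = integral(x^16, 0, 1) = 1/17
     = 0.058824
Step 2: Holder bound with p=4, q=1.333333:
  ||f||_p = (integral x^36 dx)^(1/4) = (1/37)^(1/4) = 0.405461
  ||g||_q = (integral x^9.333333 dx)^(1/1.333333) = (1/10.333333)^(1/1.333333) = 0.173508
Step 3: Holder bound = ||f||_p * ||g||_q = 0.405461 * 0.173508 = 0.070351
Verification: 0.058824 <= 0.070351 (Holder holds)


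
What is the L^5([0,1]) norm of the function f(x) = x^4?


Step 1: ||f||_5 = (integral_0^1 |x^4|^5 dx)^(1/5)
     = (integral_0^1 x^20 dx)^(1/5)
Step 2: integral_0^1 x^20 dx = [x^21/(21)] from 0 to 1 = 1^21/21
     = 1/21 = 0.047619
Step 3: ||f||_5 = (0.047619)^(1/5) = 0.543946


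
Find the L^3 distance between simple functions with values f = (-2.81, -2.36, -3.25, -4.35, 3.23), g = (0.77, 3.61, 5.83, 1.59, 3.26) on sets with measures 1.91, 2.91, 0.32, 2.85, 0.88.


Step 1: Compute differences f_i - g_i:
  -2.81 - 0.77 = -3.58
  -2.36 - 3.61 = -5.97
  -3.25 - 5.83 = -9.08
  -4.35 - 1.59 = -5.94
  3.23 - 3.26 = -0.03
Step 2: Compute |diff|^3 * measure for each set:
  |-3.58|^3 * 1.91 = 45.882712 * 1.91 = 87.63598
  |-5.97|^3 * 2.91 = 212.776173 * 2.91 = 619.178663
  |-9.08|^3 * 0.32 = 748.613312 * 0.32 = 239.55626
  |-5.94|^3 * 2.85 = 209.584584 * 2.85 = 597.316064
  |-0.03|^3 * 0.88 = 2.700000e-05 * 0.88 = 2.376000e-05
Step 3: Sum = 1543.686991
Step 4: ||f-g||_3 = (1543.686991)^(1/3) = 11.557212


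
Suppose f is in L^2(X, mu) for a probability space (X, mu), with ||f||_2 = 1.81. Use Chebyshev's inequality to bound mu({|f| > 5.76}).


Chebyshev/Markov inequality: mu(|f| > eps) <= (||f||_p / eps)^p
Step 1: ||f||_2 / eps = 1.81 / 5.76 = 0.314236
Step 2: Raise to power p = 2:
  (0.314236)^2 = 0.098744
Step 3: Therefore mu(|f| > 5.76) <= 0.098744


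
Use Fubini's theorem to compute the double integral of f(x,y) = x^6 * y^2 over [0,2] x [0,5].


By Fubini's theorem, the double integral factors as a product of single integrals:
Step 1: integral_0^2 x^6 dx = [x^7/7] from 0 to 2
     = 2^7/7 = 18.285714
Step 2: integral_0^5 y^2 dy = [y^3/3] from 0 to 5
     = 5^3/3 = 41.666667
Step 3: Double integral = 18.285714 * 41.666667 = 761.904762


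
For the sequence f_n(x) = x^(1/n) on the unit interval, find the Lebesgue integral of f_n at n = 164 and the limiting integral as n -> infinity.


At n = 164: f_164(x) = x^(1/164).
Step 1: integral(x^(1/164), 0, 1) = [x^(1/164+1) / (1/164+1)] from 0 to 1
     = 1 / (1/164 + 1) = 1 / ((164+1)/164) = 164/(164+1)
     = 164/165 = 0.993939
Step 2: As n -> infinity, f_n(x) = x^(1/n) -> 1 for x in (0,1], and f_n is increasing in n.
By MCT, lim_n integral(f_n) = integral(lim_n f_n) = integral(1, 0, 1) = 1.
Step 3: Verify convergence: 164/165 = 0.993939 -> 1


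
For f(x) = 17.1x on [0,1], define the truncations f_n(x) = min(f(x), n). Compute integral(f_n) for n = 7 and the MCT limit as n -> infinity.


f(x) = 17.1x on [0,1]; f_n(x) = min(17.1x, n). At n = 7:
Step 1: f(x) reaches 7 at x = 7/17.1 = 0.409357
Step 2: integral(f_7) = integral(17.1x, 0, 0.409357) + integral(7, 0.409357, 1)
       = 17.1*0.409357^2/2 + 7*(1 - 0.409357)
       = 1.432749 + 4.134503
       = 5.567251
Step 3: As n -> infinity, f_n increases to f, so by MCT integral(f_n) -> integral(f) = 17.1/2 = 8.55.
Convergence: integral(f_7) = 5.567251 -> 8.55 as n -> infinity


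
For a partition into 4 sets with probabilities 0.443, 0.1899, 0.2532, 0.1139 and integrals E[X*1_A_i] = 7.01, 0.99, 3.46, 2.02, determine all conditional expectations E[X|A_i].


For each cell A_i: E[X|A_i] = E[X*1_A_i] / P(A_i)
Step 1: E[X|A_1] = 7.01 / 0.443 = 15.823928
Step 2: E[X|A_2] = 0.99 / 0.1899 = 5.21327
Step 3: E[X|A_3] = 3.46 / 0.2532 = 13.665087
Step 4: E[X|A_4] = 2.02 / 0.1139 = 17.734855
Verification: E[X] = sum E[X*1_A_i] = 7.01 + 0.99 + 3.46 + 2.02 = 13.48


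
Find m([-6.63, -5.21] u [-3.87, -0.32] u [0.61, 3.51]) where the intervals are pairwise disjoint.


For pairwise disjoint intervals, m(union) = sum of lengths.
= (-5.21 - -6.63) + (-0.32 - -3.87) + (3.51 - 0.61)
= 1.42 + 3.55 + 2.9
= 7.87


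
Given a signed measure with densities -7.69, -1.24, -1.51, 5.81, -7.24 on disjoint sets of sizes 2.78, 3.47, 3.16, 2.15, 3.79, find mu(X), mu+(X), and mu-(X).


Step 1: Compute signed measure on each set:
  Set 1: -7.69 * 2.78 = -21.3782
  Set 2: -1.24 * 3.47 = -4.3028
  Set 3: -1.51 * 3.16 = -4.7716
  Set 4: 5.81 * 2.15 = 12.4915
  Set 5: -7.24 * 3.79 = -27.4396
Step 2: Total signed measure = (-21.3782) + (-4.3028) + (-4.7716) + (12.4915) + (-27.4396)
     = -45.4007
Step 3: Positive part mu+(X) = sum of positive contributions = 12.4915
Step 4: Negative part mu-(X) = |sum of negative contributions| = 57.8922


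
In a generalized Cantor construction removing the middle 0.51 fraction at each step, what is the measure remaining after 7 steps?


Step 1: At each step, fraction remaining = 1 - 0.51 = 0.49
Step 2: After 7 steps, measure = (0.49)^7
Result = 0.006782


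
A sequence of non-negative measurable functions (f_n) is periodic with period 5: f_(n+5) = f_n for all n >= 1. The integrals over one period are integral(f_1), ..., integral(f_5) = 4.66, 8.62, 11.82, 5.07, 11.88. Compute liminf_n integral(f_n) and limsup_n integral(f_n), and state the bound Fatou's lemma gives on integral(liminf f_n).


The sequence (integral(f_n)) is periodic with period 5, repeating the values 4.66, 8.62, 11.82, 5.07, 11.88 indefinitely.
Step 1: For a periodic sequence, every tail (a_m, a_(m+1), ...) contains all 5 period values infinitely often.
Step 2: Hence inf of every tail = min of the period values = min(4.66, 8.62, 11.82, 5.07, 11.88) = 4.66.
        liminf_n integral(f_n) = sup over m of (inf of tail from m) = 4.66.
Step 3: Similarly sup of every tail = max of the period values = 11.88.
        limsup_n integral(f_n) = 11.88.
Step 4: Fatou's lemma: integral(liminf_n f_n) <= liminf_n integral(f_n) = 4.66.
        So the integral of the pointwise liminf is at most 4.66.


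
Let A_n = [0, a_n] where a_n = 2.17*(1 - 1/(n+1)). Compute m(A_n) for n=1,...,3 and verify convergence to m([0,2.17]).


By continuity of measure from below: if A_n increases to A, then m(A_n) -> m(A).
Here A = [0, 2.17], so m(A) = 2.17
Step 1: a_1 = 2.17*(1 - 1/2) = 1.085, m(A_1) = 1.085
Step 2: a_2 = 2.17*(1 - 1/3) = 1.4467, m(A_2) = 1.4467
Step 3: a_3 = 2.17*(1 - 1/4) = 1.6275, m(A_3) = 1.6275
Limit: m(A_n) -> m([0,2.17]) = 2.17


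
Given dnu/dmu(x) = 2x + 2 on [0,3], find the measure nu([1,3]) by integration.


nu(A) = integral_A (dnu/dmu) dmu = integral_1^3 (2x + 2) dx
Step 1: Antiderivative F(x) = (2/2)x^2 + 2x
Step 2: F(3) = (2/2)*3^2 + 2*3 = 9 + 6 = 15
Step 3: F(1) = (2/2)*1^2 + 2*1 = 1 + 2 = 3
Step 4: nu([1,3]) = F(3) - F(1) = 15 - 3 = 12


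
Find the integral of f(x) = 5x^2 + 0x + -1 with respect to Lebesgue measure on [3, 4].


The Lebesgue integral of a Riemann-integrable function agrees with the Riemann integral.
Antiderivative F(x) = (5/3)x^3 + (0/2)x^2 + -1x
F(4) = (5/3)*4^3 + (0/2)*4^2 + -1*4
     = (5/3)*64 + (0/2)*16 + -1*4
     = 106.666667 + 0.0 + -4
     = 102.666667
F(3) = 42
Integral = F(4) - F(3) = 102.666667 - 42 = 60.666667


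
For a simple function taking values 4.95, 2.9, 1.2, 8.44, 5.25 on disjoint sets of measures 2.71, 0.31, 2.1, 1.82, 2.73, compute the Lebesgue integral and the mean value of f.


Step 1: Integral = sum(value_i * measure_i)
= 4.95*2.71 + 2.9*0.31 + 1.2*2.1 + 8.44*1.82 + 5.25*2.73
= 13.4145 + 0.899 + 2.52 + 15.3608 + 14.3325
= 46.5268
Step 2: Total measure of domain = 2.71 + 0.31 + 2.1 + 1.82 + 2.73 = 9.67
Step 3: Average value = 46.5268 / 9.67 = 4.811458


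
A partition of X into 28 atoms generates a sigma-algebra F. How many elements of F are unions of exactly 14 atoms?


Each element of F is a union of some subset of the 28 atoms.
Elements that are unions of exactly 14 atoms correspond to 14-element subsets of the 28 atoms.
Count = C(28, 14) = 28! / (14! * 14!) = 40116600.


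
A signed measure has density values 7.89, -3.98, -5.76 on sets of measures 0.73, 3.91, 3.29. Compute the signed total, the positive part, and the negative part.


Step 1: Compute signed measure on each set:
  Set 1: 7.89 * 0.73 = 5.7597
  Set 2: -3.98 * 3.91 = -15.5618
  Set 3: -5.76 * 3.29 = -18.9504
Step 2: Total signed measure = (5.7597) + (-15.5618) + (-18.9504)
     = -28.7525
Step 3: Positive part mu+(X) = sum of positive contributions = 5.7597
Step 4: Negative part mu-(X) = |sum of negative contributions| = 34.5122


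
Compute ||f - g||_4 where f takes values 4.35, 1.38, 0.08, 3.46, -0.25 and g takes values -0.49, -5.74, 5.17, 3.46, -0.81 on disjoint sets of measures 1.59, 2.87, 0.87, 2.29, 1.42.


Step 1: Compute differences f_i - g_i:
  4.35 - -0.49 = 4.84
  1.38 - -5.74 = 7.12
  0.08 - 5.17 = -5.09
  3.46 - 3.46 = 0.0
  -0.25 - -0.81 = 0.56
Step 2: Compute |diff|^4 * measure for each set:
  |4.84|^4 * 1.59 = 548.758735 * 1.59 = 872.526389
  |7.12|^4 * 2.87 = 2569.922191 * 2.87 = 7375.676689
  |-5.09|^4 * 0.87 = 671.229646 * 0.87 = 583.969792
  |0.0|^4 * 2.29 = 0.0 * 2.29 = 0.0
  |0.56|^4 * 1.42 = 0.098345 * 1.42 = 0.13965
Step 3: Sum = 8832.31252
Step 4: ||f-g||_4 = (8832.31252)^(1/4) = 9.694348


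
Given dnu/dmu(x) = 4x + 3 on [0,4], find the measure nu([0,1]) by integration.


nu(A) = integral_A (dnu/dmu) dmu = integral_0^1 (4x + 3) dx
Step 1: Antiderivative F(x) = (4/2)x^2 + 3x
Step 2: F(1) = (4/2)*1^2 + 3*1 = 2 + 3 = 5
Step 3: F(0) = (4/2)*0^2 + 3*0 = 0.0 + 0 = 0.0
Step 4: nu([0,1]) = F(1) - F(0) = 5 - 0.0 = 5


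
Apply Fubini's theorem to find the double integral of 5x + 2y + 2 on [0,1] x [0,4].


By Fubini, integrate in x first, then y.
Step 1: Fix y, integrate over x in [0,1]:
  integral(5x + 2y + 2, x=0..1)
  = 5*(1^2 - 0^2)/2 + (2y + 2)*(1 - 0)
  = 2.5 + (2y + 2)*1
  = 2.5 + 2y + 2
  = 4.5 + 2y
Step 2: Integrate over y in [0,4]:
  integral(4.5 + 2y, y=0..4)
  = 4.5*4 + 2*(4^2 - 0^2)/2
  = 18 + 16
  = 34


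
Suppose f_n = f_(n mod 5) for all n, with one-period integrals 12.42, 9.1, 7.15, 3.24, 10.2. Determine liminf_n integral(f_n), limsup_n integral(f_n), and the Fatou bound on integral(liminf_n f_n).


The sequence (integral(f_n)) is periodic with period 5, repeating the values 12.42, 9.1, 7.15, 3.24, 10.2 indefinitely.
Step 1: For a periodic sequence, every tail (a_m, a_(m+1), ...) contains all 5 period values infinitely often.
Step 2: Hence inf of every tail = min of the period values = min(12.42, 9.1, 7.15, 3.24, 10.2) = 3.24.
        liminf_n integral(f_n) = sup over m of (inf of tail from m) = 3.24.
Step 3: Similarly sup of every tail = max of the period values = 12.42.
        limsup_n integral(f_n) = 12.42.
Step 4: Fatou's lemma: integral(liminf_n f_n) <= liminf_n integral(f_n) = 3.24.
        So the integral of the pointwise liminf is at most 3.24.


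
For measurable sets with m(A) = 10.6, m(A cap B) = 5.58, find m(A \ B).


m(A \ B) = m(A) - m(A n B)
= 10.6 - 5.58
= 5.02


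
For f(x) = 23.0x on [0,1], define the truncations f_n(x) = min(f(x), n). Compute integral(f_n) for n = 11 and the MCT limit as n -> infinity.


f(x) = 23.0x on [0,1]; f_n(x) = min(23.0x, n). At n = 11:
Step 1: f(x) reaches 11 at x = 11/23.0 = 0.478261
Step 2: integral(f_11) = integral(23.0x, 0, 0.478261) + integral(11, 0.478261, 1)
       = 23.0*0.478261^2/2 + 11*(1 - 0.478261)
       = 2.630435 + 5.73913
       = 8.369565
Step 3: As n -> infinity, f_n increases to f, so by MCT integral(f_n) -> integral(f) = 23.0/2 = 11.5.
Convergence: integral(f_11) = 8.369565 -> 11.5 as n -> infinity


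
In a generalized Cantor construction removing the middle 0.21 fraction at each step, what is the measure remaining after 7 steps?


Step 1: At each step, fraction remaining = 1 - 0.21 = 0.79
Step 2: After 7 steps, measure = (0.79)^7
Result = 0.192039


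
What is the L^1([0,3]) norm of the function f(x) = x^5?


Step 1: ||f||_1 = (integral_0^3 |x^5|^1 dx)^(1/1)
     = (integral_0^3 x^5 dx)^(1/1)
Step 2: integral_0^3 x^5 dx = [x^6/(6)] from 0 to 3 = 3^6/6
     = 729/6 = 121.5
Step 3: ||f||_1 = (121.5)^(1/1) = 121.5


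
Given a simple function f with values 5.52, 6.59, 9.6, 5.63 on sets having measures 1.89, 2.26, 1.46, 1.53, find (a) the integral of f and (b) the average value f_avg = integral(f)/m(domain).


Step 1: Integral = sum(value_i * measure_i)
= 5.52*1.89 + 6.59*2.26 + 9.6*1.46 + 5.63*1.53
= 10.4328 + 14.8934 + 14.016 + 8.6139
= 47.9561
Step 2: Total measure of domain = 1.89 + 2.26 + 1.46 + 1.53 = 7.14
Step 3: Average value = 47.9561 / 7.14 = 6.716541


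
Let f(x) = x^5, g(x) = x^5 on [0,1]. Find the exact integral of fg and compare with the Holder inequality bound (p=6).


Step 1: Exact integral of f*g = integral(x^10, 0, 1) = 1/11
     = 0.090909
Step 2: Holder bound with p=6, q=1.2:
  ||f||_p = (integral x^30 dx)^(1/6) = (1/31)^(1/6) = 0.564209
  ||g||_q = (integral x^6 dx)^(1/1.2) = (1/7)^(1/1.2) = 0.197584
Step 3: Holder bound = ||f||_p * ||g||_q = 0.564209 * 0.197584 = 0.111479
Verification: 0.090909 <= 0.111479 (Holder holds)


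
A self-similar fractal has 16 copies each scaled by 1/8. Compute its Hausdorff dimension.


For a self-similar set with N copies scaled by 1/r:
dim_H = log(N)/log(r) = log(16)/log(8)
= 2.772589/2.079442
= 1.333333


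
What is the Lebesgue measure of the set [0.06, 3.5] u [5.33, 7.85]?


For pairwise disjoint intervals, m(union) = sum of lengths.
= (3.5 - 0.06) + (7.85 - 5.33)
= 3.44 + 2.52
= 5.96


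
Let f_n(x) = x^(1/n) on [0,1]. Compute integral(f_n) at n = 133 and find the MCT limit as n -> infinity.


At n = 133: f_133(x) = x^(1/133).
Step 1: integral(x^(1/133), 0, 1) = [x^(1/133+1) / (1/133+1)] from 0 to 1
     = 1 / (1/133 + 1) = 1 / ((133+1)/133) = 133/(133+1)
     = 133/134 = 0.992537
Step 2: As n -> infinity, f_n(x) = x^(1/n) -> 1 for x in (0,1], and f_n is increasing in n.
By MCT, lim_n integral(f_n) = integral(lim_n f_n) = integral(1, 0, 1) = 1.
Step 3: Verify convergence: 133/134 = 0.992537 -> 1


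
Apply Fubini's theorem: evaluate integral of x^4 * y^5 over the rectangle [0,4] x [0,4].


By Fubini's theorem, the double integral factors as a product of single integrals:
Step 1: integral_0^4 x^4 dx = [x^5/5] from 0 to 4
     = 4^5/5 = 204.8
Step 2: integral_0^4 y^5 dy = [y^6/6] from 0 to 4
     = 4^6/6 = 682.666667
Step 3: Double integral = 204.8 * 682.666667 = 139810.133333


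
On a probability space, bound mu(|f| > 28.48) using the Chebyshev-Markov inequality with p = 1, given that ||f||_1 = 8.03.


Chebyshev/Markov inequality: mu(|f| > eps) <= (||f||_p / eps)^p
Step 1: ||f||_1 / eps = 8.03 / 28.48 = 0.281952
Step 2: Raise to power p = 1:
  (0.281952)^1 = 0.281952
Step 3: Therefore mu(|f| > 28.48) <= 0.281952


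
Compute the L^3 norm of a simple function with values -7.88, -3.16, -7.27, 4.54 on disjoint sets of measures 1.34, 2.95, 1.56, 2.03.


Step 1: Compute |f_i|^3 for each value:
  |-7.88|^3 = 489.303872
  |-3.16|^3 = 31.554496
  |-7.27|^3 = 384.240583
  |4.54|^3 = 93.576664
Step 2: Multiply by measures and sum:
  489.303872 * 1.34 = 655.667188
  31.554496 * 2.95 = 93.085763
  384.240583 * 1.56 = 599.415309
  93.576664 * 2.03 = 189.960628
Sum = 655.667188 + 93.085763 + 599.415309 + 189.960628 = 1538.128889
Step 3: Take the p-th root:
||f||_3 = (1538.128889)^(1/3) = 11.543325


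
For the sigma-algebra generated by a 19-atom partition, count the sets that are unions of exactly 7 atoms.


Each element of F is a union of some subset of the 19 atoms.
Elements that are unions of exactly 7 atoms correspond to 7-element subsets of the 19 atoms.
Count = C(19, 7) = 19! / (7! * 12!) = 50388.


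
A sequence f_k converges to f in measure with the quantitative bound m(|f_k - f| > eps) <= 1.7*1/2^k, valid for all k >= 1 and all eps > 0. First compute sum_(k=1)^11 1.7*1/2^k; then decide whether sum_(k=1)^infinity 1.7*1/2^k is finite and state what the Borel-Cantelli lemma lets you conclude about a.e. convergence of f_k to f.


Step 1: List the terms 1.7*1/2^k for k = 1 to 11:
  k=1: 0.85
  k=2: 0.425
  k=3: 0.2125
  k=4: 0.10625
  k=5: 0.053125
  k=6: 0.026562
  k=7: 0.013281
  k=8: 0.006641
  k=9: 0.00332
  k=10: 0.00166
  k=11: 8.300781e-04
Step 2: Partial sum = 0.85 + 0.425 + 0.2125 + 0.10625 + 0.053125 + 0.026562 + 0.013281 + 0.006641 + 0.00332 + 0.00166 + 8.300781e-04
     = 1.69917
Step 3: The full series sum_(k>=1) 1.7*1/2^k converges (geometric series with ratio 1/2 < 1; a constant multiple of a convergent series converges).
Step 4: Fix eps > 0. Since sum_k m(|f_k - f| > eps) < infinity, the Borel-Cantelli lemma gives
        m(limsup_k {|f_k - f| > eps}) = 0, i.e. for a.e. x, |f_k(x) - f(x)| <= eps for all large k.
        Applying this with eps = 1/j for j = 1, 2, ... and intersecting the countably many full-measure sets,
        for a.e. x we get limsup_k |f_k(x) - f(x)| <= 1/j for every j, hence f_k -> f almost everywhere.
Conclusion: series converges; Borel-Cantelli yields f_k -> f a.e.


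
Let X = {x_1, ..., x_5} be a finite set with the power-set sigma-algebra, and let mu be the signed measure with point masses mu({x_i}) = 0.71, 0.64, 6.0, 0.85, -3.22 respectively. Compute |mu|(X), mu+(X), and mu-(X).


Step 1: Every measurable set is a union of atoms (the cells / points), so a Hahn decomposition is
  obtained by grouping atoms by sign: P = union of atoms with mu > 0, N = union of the remaining atoms.
  Atoms in P (indices): 1, 2, 3, 4;  atoms in N (indices): 5
  Positive values: 0.71, 0.64, 6, 0.85
  Negative values: -3.22
Step 2: mu+(X) = mu(P) = sum of positive atom values = 8.2
Step 3: mu-(X) = -mu(N) = sum of |negative atom values| = 3.22
Step 4: |mu|(X) = mu+(X) + mu-(X) = 8.2 + 3.22 = 11.42


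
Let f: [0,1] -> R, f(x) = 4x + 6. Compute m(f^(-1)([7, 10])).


f^(-1)([7, 10]) = {x : 7 <= 4x + 6 <= 10}
Solving: (7 - 6)/4 <= x <= (10 - 6)/4
= [0.25, 1]
Intersecting with [0,1]: [0.25, 1]
Measure = 1 - 0.25 = 0.75


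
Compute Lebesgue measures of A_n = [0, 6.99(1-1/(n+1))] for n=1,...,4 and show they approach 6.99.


By continuity of measure from below: if A_n increases to A, then m(A_n) -> m(A).
Here A = [0, 6.99], so m(A) = 6.99
Step 1: a_1 = 6.99*(1 - 1/2) = 3.495, m(A_1) = 3.495
Step 2: a_2 = 6.99*(1 - 1/3) = 4.66, m(A_2) = 4.66
Step 3: a_3 = 6.99*(1 - 1/4) = 5.2425, m(A_3) = 5.2425
Step 4: a_4 = 6.99*(1 - 1/5) = 5.592, m(A_4) = 5.592
Limit: m(A_n) -> m([0,6.99]) = 6.99


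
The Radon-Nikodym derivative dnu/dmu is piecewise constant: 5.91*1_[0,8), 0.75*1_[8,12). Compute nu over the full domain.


Integrate each piece of the Radon-Nikodym derivative:
Step 1: integral_0^8 5.91 dx = 5.91*(8-0) = 5.91*8 = 47.28
Step 2: integral_8^12 0.75 dx = 0.75*(12-8) = 0.75*4 = 3
Total: 47.28 + 3 = 50.28


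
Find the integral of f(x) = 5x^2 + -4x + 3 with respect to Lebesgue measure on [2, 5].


The Lebesgue integral of a Riemann-integrable function agrees with the Riemann integral.
Antiderivative F(x) = (5/3)x^3 + (-4/2)x^2 + 3x
F(5) = (5/3)*5^3 + (-4/2)*5^2 + 3*5
     = (5/3)*125 + (-4/2)*25 + 3*5
     = 208.333333 + -50 + 15
     = 173.333333
F(2) = 11.333333
Integral = F(5) - F(2) = 173.333333 - 11.333333 = 162


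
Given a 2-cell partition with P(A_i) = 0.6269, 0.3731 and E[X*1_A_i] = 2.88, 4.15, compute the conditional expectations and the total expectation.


For each cell A_i: E[X|A_i] = E[X*1_A_i] / P(A_i)
Step 1: E[X|A_1] = 2.88 / 0.6269 = 4.594034
Step 2: E[X|A_2] = 4.15 / 0.3731 = 11.123023
Verification: E[X] = sum E[X*1_A_i] = 2.88 + 4.15 = 7.03


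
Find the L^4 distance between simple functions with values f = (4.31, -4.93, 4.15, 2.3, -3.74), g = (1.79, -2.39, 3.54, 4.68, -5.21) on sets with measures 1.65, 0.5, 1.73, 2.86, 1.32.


Step 1: Compute differences f_i - g_i:
  4.31 - 1.79 = 2.52
  -4.93 - -2.39 = -2.54
  4.15 - 3.54 = 0.61
  2.3 - 4.68 = -2.38
  -3.74 - -5.21 = 1.47
Step 2: Compute |diff|^4 * measure for each set:
  |2.52|^4 * 1.65 = 40.32758 * 1.65 = 66.540507
  |-2.54|^4 * 0.5 = 41.623143 * 0.5 = 20.811571
  |0.61|^4 * 1.73 = 0.138458 * 1.73 = 0.239533
  |-2.38|^4 * 2.86 = 32.085427 * 2.86 = 91.764322
  |1.47|^4 * 1.32 = 4.669489 * 1.32 = 6.163725
Step 3: Sum = 185.519659
Step 4: ||f-g||_4 = (185.519659)^(1/4) = 3.690604


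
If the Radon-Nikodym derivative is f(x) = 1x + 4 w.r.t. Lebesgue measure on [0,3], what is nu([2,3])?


nu(A) = integral_A (dnu/dmu) dmu = integral_2^3 (1x + 4) dx
Step 1: Antiderivative F(x) = (1/2)x^2 + 4x
Step 2: F(3) = (1/2)*3^2 + 4*3 = 4.5 + 12 = 16.5
Step 3: F(2) = (1/2)*2^2 + 4*2 = 2 + 8 = 10
Step 4: nu([2,3]) = F(3) - F(2) = 16.5 - 10 = 6.5


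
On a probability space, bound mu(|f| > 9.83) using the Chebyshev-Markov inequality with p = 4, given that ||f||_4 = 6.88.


Chebyshev/Markov inequality: mu(|f| > eps) <= (||f||_p / eps)^p
Step 1: ||f||_4 / eps = 6.88 / 9.83 = 0.699898
Step 2: Raise to power p = 4:
  (0.699898)^4 = 0.23996
Step 3: Therefore mu(|f| > 9.83) <= 0.23996


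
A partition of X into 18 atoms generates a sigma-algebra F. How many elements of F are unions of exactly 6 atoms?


Each element of F is a union of some subset of the 18 atoms.
Elements that are unions of exactly 6 atoms correspond to 6-element subsets of the 18 atoms.
Count = C(18, 6) = 18! / (6! * 12!) = 18564.


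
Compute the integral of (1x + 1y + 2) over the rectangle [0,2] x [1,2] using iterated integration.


By Fubini, integrate in x first, then y.
Step 1: Fix y, integrate over x in [0,2]:
  integral(1x + 1y + 2, x=0..2)
  = 1*(2^2 - 0^2)/2 + (1y + 2)*(2 - 0)
  = 2 + (1y + 2)*2
  = 2 + 2y + 4
  = 6 + 2y
Step 2: Integrate over y in [1,2]:
  integral(6 + 2y, y=1..2)
  = 6*1 + 2*(2^2 - 1^2)/2
  = 6 + 3
  = 9


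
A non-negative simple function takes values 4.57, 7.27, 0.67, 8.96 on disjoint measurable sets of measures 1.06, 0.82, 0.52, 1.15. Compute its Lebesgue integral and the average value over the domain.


Step 1: Integral = sum(value_i * measure_i)
= 4.57*1.06 + 7.27*0.82 + 0.67*0.52 + 8.96*1.15
= 4.8442 + 5.9614 + 0.3484 + 10.304
= 21.458
Step 2: Total measure of domain = 1.06 + 0.82 + 0.52 + 1.15 = 3.55
Step 3: Average value = 21.458 / 3.55 = 6.044507


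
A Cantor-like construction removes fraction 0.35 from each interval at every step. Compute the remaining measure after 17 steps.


Step 1: At each step, fraction remaining = 1 - 0.35 = 0.65
Step 2: After 17 steps, measure = (0.65)^17
Result = 6.599744e-04


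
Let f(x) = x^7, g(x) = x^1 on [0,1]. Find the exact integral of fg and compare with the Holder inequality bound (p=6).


Step 1: Exact integral of f*g = integral(x^8, 0, 1) = 1/9
     = 0.111111
Step 2: Holder bound with p=6, q=1.2:
  ||f||_p = (integral x^42 dx)^(1/6) = (1/43)^(1/6) = 0.534263
  ||g||_q = (integral x^1.2 dx)^(1/1.2) = (1/2.2)^(1/1.2) = 0.518379
Step 3: Holder bound = ||f||_p * ||g||_q = 0.534263 * 0.518379 = 0.276951
Verification: 0.111111 <= 0.276951 (Holder holds)
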